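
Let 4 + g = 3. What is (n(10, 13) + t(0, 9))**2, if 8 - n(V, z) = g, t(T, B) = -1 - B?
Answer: 1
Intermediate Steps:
g = -1 (g = -4 + 3 = -1)
n(V, z) = 9 (n(V, z) = 8 - 1*(-1) = 8 + 1 = 9)
(n(10, 13) + t(0, 9))**2 = (9 + (-1 - 1*9))**2 = (9 + (-1 - 9))**2 = (9 - 10)**2 = (-1)**2 = 1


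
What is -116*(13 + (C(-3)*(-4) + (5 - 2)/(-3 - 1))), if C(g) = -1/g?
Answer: -3799/3 ≈ -1266.3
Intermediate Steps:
-116*(13 + (C(-3)*(-4) + (5 - 2)/(-3 - 1))) = -116*(13 + (-1/(-3)*(-4) + (5 - 2)/(-3 - 1))) = -116*(13 + (-1*(-⅓)*(-4) + 3/(-4))) = -116*(13 + ((⅓)*(-4) + 3*(-¼))) = -116*(13 + (-4/3 - ¾)) = -116*(13 - 25/12) = -116*131/12 = -3799/3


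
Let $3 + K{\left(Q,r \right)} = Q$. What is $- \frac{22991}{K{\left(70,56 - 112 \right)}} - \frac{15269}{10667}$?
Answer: $- \frac{246268020}{714689} \approx -344.58$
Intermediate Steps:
$K{\left(Q,r \right)} = -3 + Q$
$- \frac{22991}{K{\left(70,56 - 112 \right)}} - \frac{15269}{10667} = - \frac{22991}{-3 + 70} - \frac{15269}{10667} = - \frac{22991}{67} - \frac{15269}{10667} = - \frac{246268020}{714689}$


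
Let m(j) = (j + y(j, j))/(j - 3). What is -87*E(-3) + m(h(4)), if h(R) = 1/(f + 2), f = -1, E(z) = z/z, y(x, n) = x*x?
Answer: -88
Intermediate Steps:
y(x, n) = x²
E(z) = 1
h(R) = 1 (h(R) = 1/(-1 + 2) = 1/1 = 1)
m(j) = (j + j²)/(-3 + j) (m(j) = (j + j²)/(j - 3) = (j + j²)/(-3 + j))
-87*E(-3) + m(h(4)) = -87*1 + 1*(1 + 1)/(-3 + 1) = -87 + 1*2/(-2) = -87 + 1*(-½)*2 = -87 - 1 = -88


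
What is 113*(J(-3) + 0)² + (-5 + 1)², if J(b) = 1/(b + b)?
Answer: 689/36 ≈ 19.139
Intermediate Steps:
J(b) = 1/(2*b)
113*(J(-3) + 0)² + (-5 + 1)² = 113*((½)/(-3) + 0)² + (-5 + 1)² = 113*((½)*(-⅓) + 0)² + (-4)² = 113*(-⅙ + 0)² + 16 = 113*(-⅙)² + 16 = 113*(1/36) + 16 = 113/36 + 16 = 689/36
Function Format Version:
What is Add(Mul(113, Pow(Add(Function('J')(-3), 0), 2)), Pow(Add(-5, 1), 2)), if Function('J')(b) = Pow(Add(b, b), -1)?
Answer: Rational(689, 36) ≈ 19.139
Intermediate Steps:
Function('J')(b) = Mul(Rational(1, 2), Pow(b, -1)) (Function('J')(b) = Pow(Mul(2, b), -1) = Mul(Rational(1, 2), Pow(b, -1)))
Add(Mul(113, Pow(Add(Function('J')(-3), 0), 2)), Pow(Add(-5, 1), 2)) = Add(Mul(113, Pow(Add(Mul(Rational(1, 2), Pow(-3, -1)), 0), 2)), Pow(Add(-5, 1), 2)) = Add(Mul(113, Pow(Add(Mul(Rational(1, 2), Rational(-1, 3)), 0), 2)), Pow(-4, 2)) = Add(Mul(113, Pow(Add(Rational(-1, 6), 0), 2)), 16) = Add(Mul(113, Pow(Rational(-1, 6), 2)), 16) = Add(Mul(113, Rational(1, 36)), 16) = Add(Rational(113, 36), 16) = Rational(689, 36)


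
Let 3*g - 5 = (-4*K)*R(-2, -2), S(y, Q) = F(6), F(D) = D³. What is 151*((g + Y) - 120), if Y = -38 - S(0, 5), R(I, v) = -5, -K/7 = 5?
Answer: -274367/3 ≈ -91456.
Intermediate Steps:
K = -35 (K = -7*5 = -35)
S(y, Q) = 216 (S(y, Q) = 6³ = 216)
g = -695/3 (g = 5/3 + (-4*(-35)*(-5))/3 = 5/3 + (140*(-5))/3 = 5/3 + (⅓)*(-700) = 5/3 - 700/3 = -695/3 ≈ -231.67)
Y = -254 (Y = -38 - 1*216 = -38 - 216 = -254)
151*((g + Y) - 120) = 151*((-695/3 - 254) - 120) = 151*(-1457/3 - 120) = 151*(-1817/3) = -274367/3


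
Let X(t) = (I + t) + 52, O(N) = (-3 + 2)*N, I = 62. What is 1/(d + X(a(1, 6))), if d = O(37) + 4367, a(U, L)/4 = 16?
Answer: 1/4508 ≈ 0.00022183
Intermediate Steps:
a(U, L) = 64 (a(U, L) = 4*16 = 64)
O(N) = -N
X(t) = 114 + t (X(t) = (62 + t) + 52 = 114 + t)
d = 4330 (d = -1*37 + 4367 = -37 + 4367 = 4330)
1/(d + X(a(1, 6))) = 1/(4330 + (114 + 64)) = 1/(4330 + 178) = 1/4508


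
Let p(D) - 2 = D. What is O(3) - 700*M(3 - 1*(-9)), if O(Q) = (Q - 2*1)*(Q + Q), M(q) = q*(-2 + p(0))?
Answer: 6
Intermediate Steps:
p(D) = 2 + D
M(q) = 0 (M(q) = q*(-2 + (2 + 0)) = q*(-2 + 2) = q*0 = 0)
O(Q) = 2*Q*(-2 + Q) (O(Q) = (Q - 2)*(2*Q) = (-2 + Q)*(2*Q) = 2*Q*(-2 + Q))
O(3) - 700*M(3 - 1*(-9)) = 2*3*(-2 + 3) - 700*0 = 2*3*1 + 0 = 6 + 0 = 6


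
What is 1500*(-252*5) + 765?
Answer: -1889235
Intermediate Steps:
1500*(-252*5) + 765 = 1500*(-1260) + 765 = -1890000 + 765 = -1889235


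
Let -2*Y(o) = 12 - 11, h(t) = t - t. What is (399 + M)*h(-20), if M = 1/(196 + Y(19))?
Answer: 0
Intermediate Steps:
h(t) = 0
Y(o) = -½ (Y(o) = -(12 - 11)/2 = -½*1 = -½)
M = 2/391 (M = 1/(196 - ½) = 1/(391/2) = 2/391 ≈ 0.0051151)
(399 + M)*h(-20) = (399 + 2/391)*0 = (156011/391)*0 = 0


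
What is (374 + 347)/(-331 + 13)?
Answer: -721/318 ≈ -2.2673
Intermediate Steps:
(374 + 347)/(-331 + 13) = 721/(-318) = 721*(-1/318) = -721/318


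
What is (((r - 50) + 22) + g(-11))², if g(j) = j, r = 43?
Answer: 16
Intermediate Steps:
(((r - 50) + 22) + g(-11))² = (((43 - 50) + 22) - 11)² = ((-7 + 22) - 11)² = (15 - 11)² = 4² = 16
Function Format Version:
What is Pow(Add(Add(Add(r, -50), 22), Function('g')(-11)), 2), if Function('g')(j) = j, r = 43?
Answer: 16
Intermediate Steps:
Pow(Add(Add(Add(r, -50), 22), Function('g')(-11)), 2) = Pow(Add(Add(Add(43, -50), 22), -11), 2) = Pow(Add(Add(-7, 22), -11), 2) = Pow(Add(15, -11), 2) = Pow(4, 2) = 16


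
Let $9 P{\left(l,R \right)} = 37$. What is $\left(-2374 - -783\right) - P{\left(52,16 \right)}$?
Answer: $- \frac{14356}{9} \approx -1595.1$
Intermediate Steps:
$P{\left(l,R \right)} = \frac{37}{9}$ ($P{\left(l,R \right)} = \frac{1}{9} \cdot 37 = \frac{37}{9}$)
$\left(-2374 - -783\right) - P{\left(52,16 \right)} = \left(-2374 - -783\right) - \frac{37}{9} = \left(-2374 + 783\right) - \frac{37}{9} = -1591 - \frac{37}{9} = - \frac{14356}{9}$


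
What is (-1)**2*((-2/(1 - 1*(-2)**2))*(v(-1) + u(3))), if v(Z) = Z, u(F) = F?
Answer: 4/3 ≈ 1.3333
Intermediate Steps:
(-1)**2*((-2/(1 - 1*(-2)**2))*(v(-1) + u(3))) = (-1)**2*((-2/(1 - 1*(-2)**2))*(-1 + 3)) = 1*(-2/(1 - 1*4)*2) = 1*(-2/(1 - 4)*2) = 1*(-2/(-3)*2) = 1*(-2*(-1/3)*2) = 1*((2/3)*2) = 1*(4/3) = 4/3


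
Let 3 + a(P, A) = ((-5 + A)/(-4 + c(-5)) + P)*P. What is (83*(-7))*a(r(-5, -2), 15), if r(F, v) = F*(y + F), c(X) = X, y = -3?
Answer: -8118313/9 ≈ -9.0204e+5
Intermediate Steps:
r(F, v) = F*(-3 + F)
a(P, A) = -3 + P*(5/9 + P - A/9) (a(P, A) = -3 + ((-5 + A)/(-4 - 5) + P)*P = -3 + ((-5 + A)/(-9) + P)*P = -3 + ((-5 + A)*(-⅑) + P)*P = -3 + ((5/9 - A/9) + P)*P = -3 + (5/9 + P - A/9)*P = -3 + P*(5/9 + P - A/9))
(83*(-7))*a(r(-5, -2), 15) = (83*(-7))*(-3 + (-5*(-3 - 5))² + 5*(-5*(-3 - 5))/9 - ⅑*15*(-5*(-3 - 5))) = -581*(-3 + (-5*(-8))² + 5*(-5*(-8))/9 - ⅑*15*(-5*(-8))) = -581*(-3 + 40² + (5/9)*40 - ⅑*15*40) = -581*(-3 + 1600 + 200/9 - 200/3) = -581*13973/9 = -8118313/9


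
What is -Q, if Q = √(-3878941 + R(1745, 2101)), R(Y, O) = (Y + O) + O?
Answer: -I*√3872994 ≈ -1968.0*I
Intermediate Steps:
R(Y, O) = Y + 2*O (R(Y, O) = (O + Y) + O = Y + 2*O)
Q = I*√3872994 (Q = √(-3878941 + (1745 + 2*2101)) = √(-3878941 + (1745 + 4202)) = √(-3878941 + 5947) = √(-3872994) = I*√3872994 ≈ 1968.0*I)
-Q = -I*√3872994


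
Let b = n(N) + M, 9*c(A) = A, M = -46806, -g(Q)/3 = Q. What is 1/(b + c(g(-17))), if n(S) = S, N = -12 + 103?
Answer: -3/140128 ≈ -2.1409e-5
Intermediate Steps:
g(Q) = -3*Q
N = 91
c(A) = A/9
b = -46715 (b = 91 - 46806 = -46715)
1/(b + c(g(-17))) = 1/(-46715 + (-3*(-17))/9) = 1/(-46715 + (1/9)*51) = 1/(-46715 + 17/3) = 1/(-140128/3) = -3/140128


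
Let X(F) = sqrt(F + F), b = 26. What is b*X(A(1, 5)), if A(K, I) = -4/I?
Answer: 52*I*sqrt(10)/5 ≈ 32.888*I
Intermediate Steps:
X(F) = sqrt(2)*sqrt(F) (X(F) = sqrt(2*F) = sqrt(2)*sqrt(F))
b*X(A(1, 5)) = 26*(sqrt(2)*sqrt(-4/5)) = 26*(sqrt(2)*(2*I*sqrt(5)/5)) = 26*(2*I*sqrt(10)/5) = 52*I*sqrt(10)/5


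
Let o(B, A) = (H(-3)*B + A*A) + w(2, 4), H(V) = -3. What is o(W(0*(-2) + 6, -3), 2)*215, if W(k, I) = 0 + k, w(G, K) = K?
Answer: -2150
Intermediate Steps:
W(k, I) = k
o(B, A) = 4 + A² - 3*B (o(B, A) = (-3*B + A*A) + 4 = (-3*B + A²) + 4 = (A² - 3*B) + 4 = 4 + A² - 3*B)
o(W(0*(-2) + 6, -3), 2)*215 = (4 + 2² - 3*(0*(-2) + 6))*215 = (4 + 4 - 3*(0 + 6))*215 = (4 + 4 - 3*6)*215 = (4 + 4 - 18)*215 = -10*215 = -2150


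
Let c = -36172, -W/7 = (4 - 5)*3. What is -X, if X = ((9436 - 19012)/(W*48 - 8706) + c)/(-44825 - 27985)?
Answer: -4640708/9341523 ≈ -0.49678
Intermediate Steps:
W = 21 (W = -7*(4 - 5)*3 = -(-7)*3 = -7*(-3) = 21)
X = 4640708/9341523 (X = ((9436 - 19012)/(21*48 - 8706) - 36172)/(-44825 - 27985) = (-9576/(1008 - 8706) - 36172)/(-72810) = (-9576/(-7698) - 36172)*(-1/72810) = (-9576*(-1/7698) - 36172)*(-1/72810) = (1596/1283 - 36172)*(-1/72810) = -46407080/1283*(-1/72810) = 4640708/9341523 ≈ 0.49678)
-X = -1*4640708/9341523 = -4640708/9341523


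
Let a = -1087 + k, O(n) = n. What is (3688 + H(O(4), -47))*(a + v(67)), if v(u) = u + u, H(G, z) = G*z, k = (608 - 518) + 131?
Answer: -2562000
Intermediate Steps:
k = 221 (k = 90 + 131 = 221)
v(u) = 2*u
a = -866 (a = -1087 + 221 = -866)
(3688 + H(O(4), -47))*(a + v(67)) = (3688 + 4*(-47))*(-866 + 2*67) = (3688 - 188)*(-866 + 134) = 3500*(-732) = -2562000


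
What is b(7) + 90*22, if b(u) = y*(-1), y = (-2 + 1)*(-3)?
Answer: 1977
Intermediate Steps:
y = 3 (y = -1*(-3) = 3)
b(u) = -3 (b(u) = 3*(-1) = -3)
b(7) + 90*22 = -3 + 90*22 = -3 + 1980 = 1977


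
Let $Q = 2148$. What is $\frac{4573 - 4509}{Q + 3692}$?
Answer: $\frac{4}{365} \approx 0.010959$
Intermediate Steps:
$\frac{4573 - 4509}{Q + 3692} = \frac{4573 - 4509}{2148 + 3692} = \frac{64}{5840} = 64 \cdot \frac{1}{5840} = \frac{4}{365}$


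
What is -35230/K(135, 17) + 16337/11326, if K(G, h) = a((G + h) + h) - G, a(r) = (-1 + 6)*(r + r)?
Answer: -74722189/3522386 ≈ -21.214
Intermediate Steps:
a(r) = 10*r (a(r) = 5*(2*r) = 10*r)
K(G, h) = 9*G + 20*h (K(G, h) = 10*((G + h) + h) - G = 10*(G + 2*h) - G = (10*G + 20*h) - G = 9*G + 20*h)
-35230/K(135, 17) + 16337/11326 = -35230/(9*135 + 20*17) + 16337/11326 = -35230/(1215 + 340) + 16337*(1/11326) = -35230/1555 + 16337/11326 = -35230*1/1555 + 16337/11326 = -7046/311 + 16337/11326 = -74722189/3522386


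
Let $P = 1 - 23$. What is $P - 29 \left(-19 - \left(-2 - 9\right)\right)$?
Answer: $210$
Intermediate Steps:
$P = -22$ ($P = 1 - 23 = -22$)
$P - 29 \left(-19 - \left(-2 - 9\right)\right) = -22 - 29 \left(-19 - \left(-2 - 9\right)\right) = -22 - 29 \left(-19 - -11\right) = -22 - 29 \left(-19 + 11\right) = -22 - -232 = -22 + 232 = 210$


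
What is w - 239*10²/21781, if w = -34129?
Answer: -743387649/21781 ≈ -34130.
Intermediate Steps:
w - 239*10²/21781 = -34129 - 239*10²/21781 = -34129 - 239*100*(1/21781) = -34129 - 23900*1/21781 = -34129 - 23900/21781 = -743387649/21781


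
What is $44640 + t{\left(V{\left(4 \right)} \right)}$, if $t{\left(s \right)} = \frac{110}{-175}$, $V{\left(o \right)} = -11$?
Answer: $\frac{1562378}{35} \approx 44639.0$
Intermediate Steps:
$t{\left(s \right)} = - \frac{22}{35}$ ($t{\left(s \right)} = 110 \left(- \frac{1}{175}\right) = - \frac{22}{35}$)
$44640 + t{\left(V{\left(4 \right)} \right)} = 44640 - \frac{22}{35} = \frac{1562378}{35}$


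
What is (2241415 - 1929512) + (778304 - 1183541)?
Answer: -93334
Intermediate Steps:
(2241415 - 1929512) + (778304 - 1183541) = 311903 - 405237 = -93334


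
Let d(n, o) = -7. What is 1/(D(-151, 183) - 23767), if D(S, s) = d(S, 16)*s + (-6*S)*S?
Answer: -1/161854 ≈ -6.1784e-6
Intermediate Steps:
D(S, s) = -7*s - 6*S² (D(S, s) = -7*s + (-6*S)*S = -7*s - 6*S²)
1/(D(-151, 183) - 23767) = 1/((-7*183 - 6*(-151)²) - 23767) = 1/((-1281 - 6*22801) - 23767) = 1/((-1281 - 136806) - 23767) = 1/(-138087 - 23767) = 1/(-161854) = -1/161854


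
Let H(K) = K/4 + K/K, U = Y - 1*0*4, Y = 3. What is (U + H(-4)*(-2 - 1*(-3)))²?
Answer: 9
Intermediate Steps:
U = 3 (U = 3 - 1*0*4 = 3 + 0*4 = 3 + 0 = 3)
H(K) = 1 + K/4 (H(K) = K*(¼) + 1 = K/4 + 1 = 1 + K/4)
(U + H(-4)*(-2 - 1*(-3)))² = (3 + (1 + (¼)*(-4))*(-2 - 1*(-3)))² = (3 + (1 - 1)*(-2 + 3))² = (3 + 0*1)² = (3 + 0)² = 3² = 9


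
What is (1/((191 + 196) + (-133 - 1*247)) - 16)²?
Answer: 12321/49 ≈ 251.45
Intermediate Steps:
(1/((191 + 196) + (-133 - 1*247)) - 16)² = (1/(387 + (-133 - 247)) - 16)² = (1/(387 - 380) - 16)² = (1/7 - 16)² = (⅐ - 16)² = (-111/7)² = 12321/49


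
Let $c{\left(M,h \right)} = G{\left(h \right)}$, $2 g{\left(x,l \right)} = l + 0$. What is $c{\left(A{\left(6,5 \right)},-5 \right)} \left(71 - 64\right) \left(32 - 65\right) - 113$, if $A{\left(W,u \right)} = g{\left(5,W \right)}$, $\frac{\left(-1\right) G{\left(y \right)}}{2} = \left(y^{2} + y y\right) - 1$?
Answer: $22525$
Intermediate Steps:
$g{\left(x,l \right)} = \frac{l}{2}$ ($g{\left(x,l \right)} = \frac{l + 0}{2} = \frac{l}{2}$)
$G{\left(y \right)} = 2 - 4 y^{2}$ ($G{\left(y \right)} = - 2 \left(\left(y^{2} + y y\right) - 1\right) = - 2 \left(\left(y^{2} + y^{2}\right) - 1\right) = - 2 \left(2 y^{2} - 1\right) = - 2 \left(-1 + 2 y^{2}\right) = 2 - 4 y^{2}$)
$A{\left(W,u \right)} = \frac{W}{2}$
$c{\left(M,h \right)} = 2 - 4 h^{2}$
$c{\left(A{\left(6,5 \right)},-5 \right)} \left(71 - 64\right) \left(32 - 65\right) - 113 = \left(2 - 4 \left(-5\right)^{2}\right) \left(71 - 64\right) \left(32 - 65\right) - 113 = \left(2 - 100\right) 7 \left(-33\right) - 113 = \left(2 - 100\right) \left(-231\right) - 113 = \left(-98\right) \left(-231\right) - 113 = 22638 - 113 = 22525$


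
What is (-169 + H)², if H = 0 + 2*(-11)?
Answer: 36481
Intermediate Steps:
H = -22 (H = 0 - 22 = -22)
(-169 + H)² = (-169 - 22)² = (-191)² = 36481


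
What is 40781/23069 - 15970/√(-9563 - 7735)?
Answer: 40781/23069 + 7985*I*√2/93 ≈ 1.7678 + 121.42*I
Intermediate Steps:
40781/23069 - 15970/√(-9563 - 7735) = 40781*(1/23069) - 15970*(-I*√2/186) = 40781/23069 - 15970*(-I*√2/186) = 40781/23069 - (-7985)*I*√2/93 = 40781/23069 + 7985*I*√2/93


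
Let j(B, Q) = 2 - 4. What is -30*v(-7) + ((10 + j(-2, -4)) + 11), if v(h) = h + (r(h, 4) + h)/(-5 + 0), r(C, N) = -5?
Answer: 157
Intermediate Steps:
j(B, Q) = -2
v(h) = 1 + 4*h/5 (v(h) = h + (-5 + h)/(-5 + 0) = h + (-5 + h)/(-5) = h + (-5 + h)*(-⅕) = h + (1 - h/5) = 1 + 4*h/5)
-30*v(-7) + ((10 + j(-2, -4)) + 11) = -30*(1 + (⅘)*(-7)) + ((10 - 2) + 11) = -30*(1 - 28/5) + (8 + 11) = -30*(-23/5) + 19 = 138 + 19 = 157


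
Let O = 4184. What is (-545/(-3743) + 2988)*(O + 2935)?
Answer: 79623373851/3743 ≈ 2.1273e+7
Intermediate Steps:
(-545/(-3743) + 2988)*(O + 2935) = (-545/(-3743) + 2988)*(4184 + 2935) = (-545*(-1/3743) + 2988)*7119 = (545/3743 + 2988)*7119 = (11184629/3743)*7119 = 79623373851/3743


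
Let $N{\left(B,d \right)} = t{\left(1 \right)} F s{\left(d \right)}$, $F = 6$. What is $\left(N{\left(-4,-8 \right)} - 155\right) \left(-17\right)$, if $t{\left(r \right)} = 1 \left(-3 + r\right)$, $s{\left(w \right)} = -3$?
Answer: $2023$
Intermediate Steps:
$t{\left(r \right)} = -3 + r$
$N{\left(B,d \right)} = 36$ ($N{\left(B,d \right)} = \left(-3 + 1\right) 6 \left(-3\right) = \left(-2\right) 6 \left(-3\right) = \left(-12\right) \left(-3\right) = 36$)
$\left(N{\left(-4,-8 \right)} - 155\right) \left(-17\right) = \left(36 - 155\right) \left(-17\right) = \left(-119\right) \left(-17\right) = 2023$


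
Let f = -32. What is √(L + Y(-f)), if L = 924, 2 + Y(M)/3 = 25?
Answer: √993 ≈ 31.512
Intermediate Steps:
Y(M) = 69 (Y(M) = -6 + 3*25 = -6 + 75 = 69)
√(L + Y(-f)) = √(924 + 69) = √993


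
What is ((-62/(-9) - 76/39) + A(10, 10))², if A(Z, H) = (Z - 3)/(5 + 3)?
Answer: 29626249/876096 ≈ 33.816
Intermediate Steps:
A(Z, H) = -3/8 + Z/8 (A(Z, H) = (-3 + Z)/8 = (-3 + Z)*(⅛) = -3/8 + Z/8)
((-62/(-9) - 76/39) + A(10, 10))² = ((-62/(-9) - 76/39) + (-3/8 + (⅛)*10))² = ((-62*(-⅑) - 76*1/39) + (-3/8 + 5/4))² = ((62/9 - 76/39) + 7/8)² = (578/117 + 7/8)² = (5443/936)² = 29626249/876096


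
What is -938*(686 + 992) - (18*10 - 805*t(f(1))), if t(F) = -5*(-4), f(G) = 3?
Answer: -1558044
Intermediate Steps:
t(F) = 20
-938*(686 + 992) - (18*10 - 805*t(f(1))) = -938*(686 + 992) - (18*10 - 805*20) = -938*1678 - (180 - 16100) = -1573964 - 1*(-15920) = -1573964 + 15920 = -1558044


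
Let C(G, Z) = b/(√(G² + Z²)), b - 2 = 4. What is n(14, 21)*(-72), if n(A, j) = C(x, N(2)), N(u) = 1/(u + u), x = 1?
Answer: -1728*√17/17 ≈ -419.10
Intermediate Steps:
b = 6 (b = 2 + 4 = 6)
N(u) = 1/(2*u)
C(G, Z) = 6/√(G² + Z²) (C(G, Z) = 6/(√(G² + Z²)) = 6/√(G² + Z²))
n(A, j) = 24*√17/17 (n(A, j) = 6/√(1² + ((½)/2)²) = 6/√(1 + ((½)*(½))²) = 6/√(1 + (¼)²) = 6/√(1 + 1/16) = 6/√(17/16) = 6*(4*√17/17) = 24*√17/17)
n(14, 21)*(-72) = (24*√17/17)*(-72) = -1728*√17/17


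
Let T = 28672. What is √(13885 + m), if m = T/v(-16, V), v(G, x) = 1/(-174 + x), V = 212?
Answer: √1103421 ≈ 1050.4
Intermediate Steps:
m = 1089536 (m = 28672/(1/(-174 + 212)) = 28672/(1/38) = 28672*38 = 1089536)
√(13885 + m) = √(13885 + 1089536) = √1103421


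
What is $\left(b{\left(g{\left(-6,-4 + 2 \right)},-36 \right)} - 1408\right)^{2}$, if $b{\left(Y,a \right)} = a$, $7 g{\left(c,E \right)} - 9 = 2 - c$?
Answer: $2085136$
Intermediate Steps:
$g{\left(c,E \right)} = \frac{11}{7} - \frac{c}{7}$ ($g{\left(c,E \right)} = \frac{9}{7} + \frac{2 - c}{7} = \frac{9}{7} - \left(- \frac{2}{7} + \frac{c}{7}\right) = \frac{11}{7} - \frac{c}{7}$)
$\left(b{\left(g{\left(-6,-4 + 2 \right)},-36 \right)} - 1408\right)^{2} = \left(-36 - 1408\right)^{2} = \left(-1444\right)^{2} = 2085136$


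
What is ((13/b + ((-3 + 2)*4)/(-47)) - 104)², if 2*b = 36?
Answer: 7621464601/715716 ≈ 10649.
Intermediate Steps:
b = 18 (b = (½)*36 = 18)
((13/b + ((-3 + 2)*4)/(-47)) - 104)² = ((13/18 + ((-3 + 2)*4)/(-47)) - 104)² = ((13*(1/18) - 1*4*(-1/47)) - 104)² = ((13/18 - 4*(-1/47)) - 104)² = ((13/18 + 4/47) - 104)² = (683/846 - 104)² = (-87301/846)² = 7621464601/715716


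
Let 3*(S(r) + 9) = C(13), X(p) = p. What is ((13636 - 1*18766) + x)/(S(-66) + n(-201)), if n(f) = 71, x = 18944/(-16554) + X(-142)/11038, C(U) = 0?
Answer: -234395177825/2832207306 ≈ -82.761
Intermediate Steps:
S(r) = -9 (S(r) = -9 + (⅓)*0 = -9 + 0 = -9)
x = -52863635/45680763 (x = 18944/(-16554) - 142/11038 = 18944*(-1/16554) - 142*1/11038 = -9472/8277 - 71/5519 = -52863635/45680763 ≈ -1.1572)
((13636 - 1*18766) + x)/(S(-66) + n(-201)) = ((13636 - 1*18766) - 52863635/45680763)/(-9 + 71) = ((13636 - 18766) - 52863635/45680763)/62 = (-5130 - 52863635/45680763)*(1/62) = -234395177825/45680763*1/62 = -234395177825/2832207306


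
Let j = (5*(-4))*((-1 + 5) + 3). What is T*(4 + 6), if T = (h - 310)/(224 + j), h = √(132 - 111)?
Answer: -775/21 + 5*√21/42 ≈ -36.359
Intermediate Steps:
h = √21 ≈ 4.5826
j = -140 (j = -20*(4 + 3) = -20*7 = -140)
T = -155/42 + √21/84 (T = (√21 - 310)/(224 - 140) = (-310 + √21)/84 = (-310 + √21)*(1/84) = -155/42 + √21/84 ≈ -3.6359)
T*(4 + 6) = (-155/42 + √21/84)*(4 + 6) = (-155/42 + √21/84)*10 = -775/21 + 5*√21/42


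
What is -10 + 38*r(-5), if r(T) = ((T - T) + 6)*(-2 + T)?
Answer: -1606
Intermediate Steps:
r(T) = -12 + 6*T (r(T) = (0 + 6)*(-2 + T) = 6*(-2 + T) = -12 + 6*T)
-10 + 38*r(-5) = -10 + 38*(-12 + 6*(-5)) = -10 + 38*(-12 - 30) = -10 + 38*(-42) = -10 - 1596 = -1606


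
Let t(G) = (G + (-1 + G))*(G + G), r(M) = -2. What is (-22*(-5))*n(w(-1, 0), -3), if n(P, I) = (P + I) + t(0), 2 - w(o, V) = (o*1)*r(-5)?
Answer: -330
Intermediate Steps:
t(G) = 2*G*(-1 + 2*G) (t(G) = (-1 + 2*G)*(2*G) = 2*G*(-1 + 2*G))
w(o, V) = 2 + 2*o (w(o, V) = 2 - o*1*(-2) = 2 - o*(-2) = 2 - (-2)*o = 2 + 2*o)
n(P, I) = I + P (n(P, I) = (P + I) + 2*0*(-1 + 2*0) = (I + P) + 2*0*(-1 + 0) = (I + P) + 2*0*(-1) = (I + P) + 0 = I + P)
(-22*(-5))*n(w(-1, 0), -3) = (-22*(-5))*(-3 + (2 + 2*(-1))) = 110*(-3 + (2 - 2)) = 110*(-3 + 0) = 110*(-3) = -330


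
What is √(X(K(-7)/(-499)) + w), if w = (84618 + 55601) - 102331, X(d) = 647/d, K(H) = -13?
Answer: √10600161/13 ≈ 250.45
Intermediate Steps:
w = 37888 (w = 140219 - 102331 = 37888)
√(X(K(-7)/(-499)) + w) = √(647/((-13/(-499))) + 37888) = √(647/((-13*(-1/499))) + 37888) = √(647/(13/499) + 37888) = √(647*(499/13) + 37888) = √(322853/13 + 37888) = √(815397/13) = √10600161/13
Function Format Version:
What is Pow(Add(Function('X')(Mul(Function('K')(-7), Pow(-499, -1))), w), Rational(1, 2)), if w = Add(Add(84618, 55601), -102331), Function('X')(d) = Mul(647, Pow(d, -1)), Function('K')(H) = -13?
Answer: Mul(Rational(1, 13), Pow(10600161, Rational(1, 2))) ≈ 250.45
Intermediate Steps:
w = 37888 (w = Add(140219, -102331) = 37888)
Pow(Add(Function('X')(Mul(Function('K')(-7), Pow(-499, -1))), w), Rational(1, 2)) = Pow(Add(Mul(647, Pow(Mul(-13, Pow(-499, -1)), -1)), 37888), Rational(1, 2)) = Pow(Add(Mul(647, Pow(Mul(-13, Rational(-1, 499)), -1)), 37888), Rational(1, 2)) = Pow(Add(Mul(647, Pow(Rational(13, 499), -1)), 37888), Rational(1, 2)) = Pow(Add(Mul(647, Rational(499, 13)), 37888), Rational(1, 2)) = Pow(Add(Rational(322853, 13), 37888), Rational(1, 2)) = Pow(Rational(815397, 13), Rational(1, 2)) = Mul(Rational(1, 13), Pow(10600161, Rational(1, 2)))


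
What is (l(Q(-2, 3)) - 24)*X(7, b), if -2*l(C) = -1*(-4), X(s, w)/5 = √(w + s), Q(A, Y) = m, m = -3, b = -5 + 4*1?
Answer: -130*√6 ≈ -318.43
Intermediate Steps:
b = -1 (b = -5 + 4 = -1)
Q(A, Y) = -3
X(s, w) = 5*√(s + w) (X(s, w) = 5*√(w + s) = 5*√(s + w))
l(C) = -2 (l(C) = -(-1)*(-4)/2 = -½*4 = -2)
(l(Q(-2, 3)) - 24)*X(7, b) = (-2 - 24)*(5*√(7 - 1)) = -130*√6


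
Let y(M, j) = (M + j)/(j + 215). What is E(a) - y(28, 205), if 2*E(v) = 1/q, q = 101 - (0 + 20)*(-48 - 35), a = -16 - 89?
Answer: -45567/82180 ≈ -0.55448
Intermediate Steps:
y(M, j) = (M + j)/(215 + j)
a = -105
q = 1761 (q = 101 - 20*(-83) = 101 - 1*(-1660) = 101 + 1660 = 1761)
E(v) = 1/3522 (E(v) = (½)/1761 = (½)*(1/1761) = 1/3522)
E(a) - y(28, 205) = 1/3522 - (28 + 205)/(215 + 205) = 1/3522 - 233/420 = -45567/82180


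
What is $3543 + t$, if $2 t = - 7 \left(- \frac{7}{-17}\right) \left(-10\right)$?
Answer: $\frac{60476}{17} \approx 3557.4$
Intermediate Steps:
$t = \frac{245}{17}$ ($t = \frac{- 7 \left(- \frac{7}{-17}\right) \left(-10\right)}{2} = \frac{- 7 \left(\left(-7\right) \left(- \frac{1}{17}\right)\right) \left(-10\right)}{2} = \frac{\left(-7\right) \frac{7}{17} \left(-10\right)}{2} = \frac{\left(- \frac{49}{17}\right) \left(-10\right)}{2} = \frac{1}{2} \cdot \frac{490}{17} = \frac{245}{17} \approx 14.412$)
$3543 + t = 3543 + \frac{245}{17} = \frac{60476}{17}$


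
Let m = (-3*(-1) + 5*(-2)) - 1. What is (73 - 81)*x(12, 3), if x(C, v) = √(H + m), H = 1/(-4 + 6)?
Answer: -4*I*√30 ≈ -21.909*I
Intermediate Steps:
H = ½ (H = 1/2 = ½ ≈ 0.50000)
m = -8 (m = (3 - 10) - 1 = -7 - 1 = -8)
x(C, v) = I*√30/2 (x(C, v) = √(½ - 8) = √(-15/2) = I*√30/2)
(73 - 81)*x(12, 3) = (73 - 81)*(I*√30/2) = -4*I*√30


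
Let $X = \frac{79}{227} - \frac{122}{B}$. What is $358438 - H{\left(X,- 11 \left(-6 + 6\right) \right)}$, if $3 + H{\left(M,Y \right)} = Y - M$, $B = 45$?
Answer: $\frac{3661450676}{10215} \approx 3.5844 \cdot 10^{5}$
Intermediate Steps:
$X = - \frac{24139}{10215}$ ($X = \frac{79}{227} - \frac{122}{45} = - \frac{24139}{10215} \approx -2.3631$)
$H{\left(M,Y \right)} = -3 + Y - M$ ($H{\left(M,Y \right)} = -3 - \left(M - Y\right) = -3 + Y - M$)
$358438 - H{\left(X,- 11 \left(-6 + 6\right) \right)} = 358438 - \left(-3 - 11 \left(-6 + 6\right) - - \frac{24139}{10215}\right) = 358438 - \left(-3 - 0 + \frac{24139}{10215}\right) = 358438 - \left(-3 + 0 + \frac{24139}{10215}\right) = 358438 - - \frac{6506}{10215} = 358438 + \frac{6506}{10215} = \frac{3661450676}{10215}$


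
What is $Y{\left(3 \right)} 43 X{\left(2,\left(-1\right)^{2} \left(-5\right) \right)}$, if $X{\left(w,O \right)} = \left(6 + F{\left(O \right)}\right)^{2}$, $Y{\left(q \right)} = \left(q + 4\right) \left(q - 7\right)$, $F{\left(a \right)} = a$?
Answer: $-1204$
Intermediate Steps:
$Y{\left(q \right)} = \left(-7 + q\right) \left(4 + q\right)$ ($Y{\left(q \right)} = \left(4 + q\right) \left(q - 7\right) = \left(4 + q\right) \left(-7 + q\right) = \left(-7 + q\right) \left(4 + q\right)$)
$X{\left(w,O \right)} = \left(6 + O\right)^{2}$
$Y{\left(3 \right)} 43 X{\left(2,\left(-1\right)^{2} \left(-5\right) \right)} = \left(-28 + 3^{2} - 9\right) 43 \left(6 + \left(-1\right)^{2} \left(-5\right)\right)^{2} = \left(-28 + 9 - 9\right) 43 \left(6 + 1 \left(-5\right)\right)^{2} = \left(-28\right) 43 \left(6 - 5\right)^{2} = - 1204 \cdot 1^{2} = \left(-1204\right) 1 = -1204$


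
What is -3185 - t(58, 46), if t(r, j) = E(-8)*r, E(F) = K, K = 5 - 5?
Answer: -3185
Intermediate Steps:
K = 0
E(F) = 0
t(r, j) = 0 (t(r, j) = 0*r = 0)
-3185 - t(58, 46) = -3185 - 1*0 = -3185 + 0 = -3185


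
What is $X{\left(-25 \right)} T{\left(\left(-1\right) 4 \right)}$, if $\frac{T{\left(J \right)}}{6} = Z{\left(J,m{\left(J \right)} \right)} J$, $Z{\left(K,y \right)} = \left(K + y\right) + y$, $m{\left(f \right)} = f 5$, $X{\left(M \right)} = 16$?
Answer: $16896$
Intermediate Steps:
$m{\left(f \right)} = 5 f$
$Z{\left(K,y \right)} = K + 2 y$
$T{\left(J \right)} = 66 J^{2}$ ($T{\left(J \right)} = 6 \left(J + 2 \cdot 5 J\right) J = 6 \left(J + 10 J\right) J = 6 \cdot 11 J J = 6 \cdot 11 J^{2} = 66 J^{2}$)
$X{\left(-25 \right)} T{\left(\left(-1\right) 4 \right)} = 16 \cdot 66 \left(\left(-1\right) 4\right)^{2} = 16 \cdot 66 \left(-4\right)^{2} = 16 \cdot 66 \cdot 16 = 16 \cdot 1056 = 16896$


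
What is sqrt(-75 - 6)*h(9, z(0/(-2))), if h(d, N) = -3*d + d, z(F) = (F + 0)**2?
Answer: -162*I ≈ -162.0*I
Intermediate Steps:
z(F) = F**2
h(d, N) = -2*d
sqrt(-75 - 6)*h(9, z(0/(-2))) = sqrt(-75 - 6)*(-2*9) = sqrt(-81)*(-18) = (9*I)*(-18) = -162*I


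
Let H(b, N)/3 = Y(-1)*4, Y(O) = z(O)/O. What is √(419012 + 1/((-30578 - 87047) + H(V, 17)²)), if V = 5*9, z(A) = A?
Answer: √5783113687565851/117481 ≈ 647.31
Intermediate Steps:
Y(O) = 1 (Y(O) = O/O = 1)
V = 45
H(b, N) = 12 (H(b, N) = 3*(1*4) = 3*4 = 12)
√(419012 + 1/((-30578 - 87047) + H(V, 17)²)) = √(419012 + 1/((-30578 - 87047) + 12²)) = √(419012 + 1/(-117625 + 144)) = √(419012 + 1/(-117481)) = √(419012 - 1/117481) = √(49225948771/117481) = √5783113687565851/117481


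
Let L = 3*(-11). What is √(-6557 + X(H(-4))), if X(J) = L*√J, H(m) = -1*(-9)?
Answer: 16*I*√26 ≈ 81.584*I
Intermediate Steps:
H(m) = 9
L = -33
X(J) = -33*√J
√(-6557 + X(H(-4))) = √(-6557 - 33*√9) = √(-6557 - 33*3) = √(-6557 - 99) = √(-6656) = 16*I*√26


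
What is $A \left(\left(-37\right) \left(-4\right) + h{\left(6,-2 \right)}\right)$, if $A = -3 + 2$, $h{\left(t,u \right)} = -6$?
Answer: $-142$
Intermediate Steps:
$A = -1$
$A \left(\left(-37\right) \left(-4\right) + h{\left(6,-2 \right)}\right) = - (\left(-37\right) \left(-4\right) - 6) = - (148 - 6) = \left(-1\right) 142 = -142$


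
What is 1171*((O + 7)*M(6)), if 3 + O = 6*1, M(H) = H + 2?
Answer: 93680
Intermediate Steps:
M(H) = 2 + H
O = 3 (O = -3 + 6*1 = -3 + 6 = 3)
1171*((O + 7)*M(6)) = 1171*((3 + 7)*(2 + 6)) = 1171*(10*8) = 1171*80 = 93680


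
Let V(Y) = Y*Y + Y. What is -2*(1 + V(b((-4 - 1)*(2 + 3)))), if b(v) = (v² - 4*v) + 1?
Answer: -1055606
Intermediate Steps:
b(v) = 1 + v² - 4*v
V(Y) = Y + Y² (V(Y) = Y² + Y = Y + Y²)
-2*(1 + V(b((-4 - 1)*(2 + 3)))) = -2*(1 + (1 + ((-4 - 1)*(2 + 3))² - 4*(-4 - 1)*(2 + 3))*(1 + (1 + ((-4 - 1)*(2 + 3))² - 4*(-4 - 1)*(2 + 3)))) = -2*(1 + (1 + (-5*5)² - (-20)*5)*(1 + (1 + (-5*5)² - (-20)*5))) = -2*(1 + (1 + (-25)² - 4*(-25))*(1 + (1 + (-25)² - 4*(-25)))) = -2*(1 + (1 + 625 + 100)*(1 + (1 + 625 + 100))) = -2*(1 + 726*(1 + 726)) = -2*(1 + 726*727) = -2*(1 + 527802) = -2*527803 = -1055606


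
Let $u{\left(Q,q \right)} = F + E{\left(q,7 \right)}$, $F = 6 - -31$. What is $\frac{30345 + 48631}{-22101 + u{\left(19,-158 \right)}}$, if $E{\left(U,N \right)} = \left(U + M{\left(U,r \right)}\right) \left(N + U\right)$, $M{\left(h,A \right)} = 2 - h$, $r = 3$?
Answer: $- \frac{39488}{11183} \approx -3.5311$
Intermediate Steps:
$E{\left(U,N \right)} = 2 N + 2 U$ ($E{\left(U,N \right)} = \left(U - \left(-2 + U\right)\right) \left(N + U\right) = 2 \left(N + U\right) = 2 N + 2 U$)
$F = 37$ ($F = 6 + 31 = 37$)
$u{\left(Q,q \right)} = 51 + 2 q$ ($u{\left(Q,q \right)} = 37 + \left(2 \cdot 7 + 2 q\right) = 37 + \left(14 + 2 q\right) = 51 + 2 q$)
$\frac{30345 + 48631}{-22101 + u{\left(19,-158 \right)}} = \frac{30345 + 48631}{-22101 + \left(51 + 2 \left(-158\right)\right)} = \frac{78976}{-22101 + \left(51 - 316\right)} = \frac{78976}{-22101 - 265} = \frac{78976}{-22366} = 78976 \left(- \frac{1}{22366}\right) = - \frac{39488}{11183}$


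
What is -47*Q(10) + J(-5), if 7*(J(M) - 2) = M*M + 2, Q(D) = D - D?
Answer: 41/7 ≈ 5.8571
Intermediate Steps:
Q(D) = 0
J(M) = 16/7 + M²/7 (J(M) = 2 + (M*M + 2)/7 = 2 + (M² + 2)/7 = 2 + (2 + M²)/7 = 2 + (2/7 + M²/7) = 16/7 + M²/7)
-47*Q(10) + J(-5) = -47*0 + (16/7 + (⅐)*(-5)²) = 0 + (16/7 + (⅐)*25) = 0 + (16/7 + 25/7) = 0 + 41/7 = 41/7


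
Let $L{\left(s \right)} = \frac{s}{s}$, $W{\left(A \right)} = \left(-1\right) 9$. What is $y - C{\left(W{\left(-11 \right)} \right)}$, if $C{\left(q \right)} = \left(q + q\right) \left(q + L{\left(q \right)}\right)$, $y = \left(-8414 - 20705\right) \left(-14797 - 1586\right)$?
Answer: $477056433$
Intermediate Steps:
$y = 477056577$ ($y = \left(-29119\right) \left(-16383\right) = 477056577$)
$W{\left(A \right)} = -9$
$L{\left(s \right)} = 1$
$C{\left(q \right)} = 2 q \left(1 + q\right)$ ($C{\left(q \right)} = \left(q + q\right) \left(q + 1\right) = 2 q \left(1 + q\right)$)
$y - C{\left(W{\left(-11 \right)} \right)} = 477056577 - 2 \left(-9\right) \left(1 - 9\right) = 477056577 - 2 \left(-9\right) \left(-8\right) = 477056577 - 144 = 477056433$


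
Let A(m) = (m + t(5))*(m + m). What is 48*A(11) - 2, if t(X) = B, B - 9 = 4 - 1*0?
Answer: 25342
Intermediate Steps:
B = 13 (B = 9 + (4 - 1*0) = 9 + (4 + 0) = 9 + 4 = 13)
t(X) = 13
A(m) = 2*m*(13 + m) (A(m) = (m + 13)*(m + m) = (13 + m)*(2*m) = 2*m*(13 + m))
48*A(11) - 2 = 48*(2*11*(13 + 11)) - 2 = 48*(2*11*24) - 2 = 48*528 - 2 = 25344 - 2 = 25342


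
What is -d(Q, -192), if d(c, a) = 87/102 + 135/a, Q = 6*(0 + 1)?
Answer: -163/1088 ≈ -0.14982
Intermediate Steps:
Q = 6 (Q = 6*1 = 6)
d(c, a) = 29/34 + 135/a (d(c, a) = 87*(1/102) + 135/a = 29/34 + 135/a)
-d(Q, -192) = -(29/34 + 135/(-192)) = -(29/34 + 135*(-1/192)) = -(29/34 - 45/64) = -1*163/1088 = -163/1088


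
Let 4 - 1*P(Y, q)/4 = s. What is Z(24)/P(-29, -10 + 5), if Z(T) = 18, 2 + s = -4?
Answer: 9/20 ≈ 0.45000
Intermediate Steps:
s = -6 (s = -2 - 4 = -6)
P(Y, q) = 40 (P(Y, q) = 16 - 4*(-6) = 16 + 24 = 40)
Z(24)/P(-29, -10 + 5) = 18/40 = 18*(1/40) = 9/20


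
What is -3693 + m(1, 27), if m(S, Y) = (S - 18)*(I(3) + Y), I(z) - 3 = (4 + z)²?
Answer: -5036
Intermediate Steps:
I(z) = 3 + (4 + z)²
m(S, Y) = (-18 + S)*(52 + Y) (m(S, Y) = (S - 18)*((3 + (4 + 3)²) + Y) = (-18 + S)*((3 + 7²) + Y) = (-18 + S)*((3 + 49) + Y) = (-18 + S)*(52 + Y))
-3693 + m(1, 27) = -3693 + (-936 - 18*27 + 52*1 + 1*27) = -3693 + (-936 - 486 + 52 + 27) = -3693 - 1343 = -5036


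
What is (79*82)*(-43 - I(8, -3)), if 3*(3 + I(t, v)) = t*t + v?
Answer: -1172518/3 ≈ -3.9084e+5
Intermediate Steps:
I(t, v) = -3 + v/3 + t²/3 (I(t, v) = -3 + (t*t + v)/3 = -3 + (t² + v)/3 = -3 + (v + t²)/3 = -3 + (v/3 + t²/3) = -3 + v/3 + t²/3)
(79*82)*(-43 - I(8, -3)) = (79*82)*(-43 - (-3 + (⅓)*(-3) + (⅓)*8²)) = 6478*(-43 - (-3 - 1 + (⅓)*64)) = 6478*(-43 - (-3 - 1 + 64/3)) = 6478*(-43 - 1*52/3) = 6478*(-43 - 52/3) = 6478*(-181/3) = -1172518/3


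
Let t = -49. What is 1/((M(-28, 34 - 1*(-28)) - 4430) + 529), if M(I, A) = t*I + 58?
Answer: -1/2471 ≈ -0.00040469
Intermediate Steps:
M(I, A) = 58 - 49*I (M(I, A) = -49*I + 58 = 58 - 49*I)
1/((M(-28, 34 - 1*(-28)) - 4430) + 529) = 1/(((58 - 49*(-28)) - 4430) + 529) = 1/(((58 + 1372) - 4430) + 529) = 1/((1430 - 4430) + 529) = 1/(-3000 + 529) = 1/(-2471) = -1/2471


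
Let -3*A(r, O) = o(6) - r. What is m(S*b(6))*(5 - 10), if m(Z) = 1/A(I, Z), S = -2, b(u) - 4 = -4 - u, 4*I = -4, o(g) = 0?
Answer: 15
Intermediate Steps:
I = -1 (I = (¼)*(-4) = -1)
b(u) = -u (b(u) = 4 + (-4 - u) = -u)
A(r, O) = r/3 (A(r, O) = -(0 - r)/3 = -(-1)*r/3 = r/3)
m(Z) = -3 (m(Z) = 1/((⅓)*(-1)) = 1/(-⅓) = -3)
m(S*b(6))*(5 - 10) = -3*(5 - 10) = -3*(-5) = 15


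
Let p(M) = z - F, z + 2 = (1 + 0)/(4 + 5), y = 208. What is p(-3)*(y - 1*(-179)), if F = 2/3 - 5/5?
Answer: -602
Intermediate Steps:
z = -17/9 (z = -2 + (1 + 0)/(4 + 5) = -2 + 1/9 = -2 + 1*(⅑) = -2 + ⅑ = -17/9 ≈ -1.8889)
F = -⅓ (F = 2*(⅓) - 5*⅕ = ⅔ - 1 = -⅓ ≈ -0.33333)
p(M) = -14/9 (p(M) = -17/9 - 1*(-⅓) = -17/9 + ⅓ = -14/9)
p(-3)*(y - 1*(-179)) = -14*(208 - 1*(-179))/9 = -14*(208 + 179)/9 = -14/9*387 = -602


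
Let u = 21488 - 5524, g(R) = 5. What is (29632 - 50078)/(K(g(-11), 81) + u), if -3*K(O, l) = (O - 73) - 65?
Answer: -61338/48025 ≈ -1.2772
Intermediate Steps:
K(O, l) = 46 - O/3 (K(O, l) = -((O - 73) - 65)/3 = -((-73 + O) - 65)/3 = -(-138 + O)/3 = 46 - O/3)
u = 15964
(29632 - 50078)/(K(g(-11), 81) + u) = (29632 - 50078)/((46 - 1/3*5) + 15964) = -20446/((46 - 5/3) + 15964) = -20446/(133/3 + 15964) = -20446/48025/3 = -20446*3/48025 = -61338/48025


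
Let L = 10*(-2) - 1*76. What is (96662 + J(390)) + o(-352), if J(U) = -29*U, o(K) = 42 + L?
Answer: 85298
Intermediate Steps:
L = -96 (L = -20 - 76 = -96)
o(K) = -54 (o(K) = 42 - 96 = -54)
(96662 + J(390)) + o(-352) = (96662 - 29*390) - 54 = (96662 - 11310) - 54 = 85352 - 54 = 85298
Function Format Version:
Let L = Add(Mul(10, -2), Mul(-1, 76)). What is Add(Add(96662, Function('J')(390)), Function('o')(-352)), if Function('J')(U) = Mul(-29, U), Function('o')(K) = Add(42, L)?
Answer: 85298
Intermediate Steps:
L = -96 (L = Add(-20, -76) = -96)
Function('o')(K) = -54 (Function('o')(K) = Add(42, -96) = -54)
Add(Add(96662, Function('J')(390)), Function('o')(-352)) = Add(Add(96662, Mul(-29, 390)), -54) = Add(Add(96662, -11310), -54) = Add(85352, -54) = 85298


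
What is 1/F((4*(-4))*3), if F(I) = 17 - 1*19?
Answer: -½ ≈ -0.50000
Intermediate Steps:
F(I) = -2 (F(I) = 17 - 19 = -2)
1/F((4*(-4))*3) = 1/(-2) = -½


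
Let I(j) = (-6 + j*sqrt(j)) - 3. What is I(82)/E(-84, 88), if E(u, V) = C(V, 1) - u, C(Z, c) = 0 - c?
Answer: -9/83 + 82*sqrt(82)/83 ≈ 8.8378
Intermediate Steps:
C(Z, c) = -c
I(j) = -9 + j**(3/2) (I(j) = (-6 + j**(3/2)) - 3 = -9 + j**(3/2))
E(u, V) = -1 - u (E(u, V) = -1*1 - u = -1 - u)
I(82)/E(-84, 88) = (-9 + 82**(3/2))/(-1 - 1*(-84)) = (-9 + 82*sqrt(82))/(-1 + 84) = (-9 + 82*sqrt(82))/83 = (-9 + 82*sqrt(82))*(1/83) = -9/83 + 82*sqrt(82)/83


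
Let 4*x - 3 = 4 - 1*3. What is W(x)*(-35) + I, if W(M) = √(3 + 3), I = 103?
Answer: 103 - 35*√6 ≈ 17.268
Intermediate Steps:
x = 1 (x = ¾ + (4 - 1*3)/4 = ¾ + (4 - 3)/4 = ¾ + (¼)*1 = ¾ + ¼ = 1)
W(M) = √6
W(x)*(-35) + I = √6*(-35) + 103 = -35*√6 + 103 = 103 - 35*√6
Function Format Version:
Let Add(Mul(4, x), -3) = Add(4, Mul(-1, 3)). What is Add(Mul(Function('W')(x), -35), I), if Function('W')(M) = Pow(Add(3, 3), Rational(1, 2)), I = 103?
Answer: Add(103, Mul(-35, Pow(6, Rational(1, 2)))) ≈ 17.268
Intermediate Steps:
x = 1 (x = Add(Rational(3, 4), Mul(Rational(1, 4), Add(4, Mul(-1, 3)))) = Add(Rational(3, 4), Mul(Rational(1, 4), Add(4, -3))) = Add(Rational(3, 4), Mul(Rational(1, 4), 1)) = Add(Rational(3, 4), Rational(1, 4)) = 1)
Function('W')(M) = Pow(6, Rational(1, 2))
Add(Mul(Function('W')(x), -35), I) = Add(Mul(Pow(6, Rational(1, 2)), -35), 103) = Add(Mul(-35, Pow(6, Rational(1, 2))), 103) = Add(103, Mul(-35, Pow(6, Rational(1, 2))))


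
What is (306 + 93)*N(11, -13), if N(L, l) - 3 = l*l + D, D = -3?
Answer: 67431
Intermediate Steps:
N(L, l) = l² (N(L, l) = 3 + (l*l - 3) = 3 + (l² - 3) = 3 + (-3 + l²) = l²)
(306 + 93)*N(11, -13) = (306 + 93)*(-13)² = 399*169 = 67431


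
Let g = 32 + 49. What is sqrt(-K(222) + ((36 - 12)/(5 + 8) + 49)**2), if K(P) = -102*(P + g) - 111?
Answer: sqrt(5678794)/13 ≈ 183.31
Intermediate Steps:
g = 81
K(P) = -8373 - 102*P (K(P) = -102*(P + 81) - 111 = -102*(81 + P) - 111 = (-8262 - 102*P) - 111 = -8373 - 102*P)
sqrt(-K(222) + ((36 - 12)/(5 + 8) + 49)**2) = sqrt(-(-8373 - 102*222) + ((36 - 12)/(5 + 8) + 49)**2) = sqrt(-(-8373 - 22644) + (24/13 + 49)**2) = sqrt(-1*(-31017) + (24*(1/13) + 49)**2) = sqrt(31017 + (24/13 + 49)**2) = sqrt(31017 + (661/13)**2) = sqrt(31017 + 436921/169) = sqrt(5678794/169) = sqrt(5678794)/13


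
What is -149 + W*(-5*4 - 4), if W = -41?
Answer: 835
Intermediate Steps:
-149 + W*(-5*4 - 4) = -149 - 41*(-5*4 - 4) = -149 - 41*(-20 - 4) = -149 - 41*(-24) = -149 + 984 = 835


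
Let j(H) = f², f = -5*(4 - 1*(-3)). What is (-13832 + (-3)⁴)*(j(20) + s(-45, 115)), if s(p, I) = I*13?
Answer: -37402720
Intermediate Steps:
s(p, I) = 13*I
f = -35 (f = -5*(4 + 3) = -5*7 = -35)
j(H) = 1225 (j(H) = (-35)² = 1225)
(-13832 + (-3)⁴)*(j(20) + s(-45, 115)) = (-13832 + (-3)⁴)*(1225 + 13*115) = (-13832 + 81)*(1225 + 1495) = -13751*2720 = -37402720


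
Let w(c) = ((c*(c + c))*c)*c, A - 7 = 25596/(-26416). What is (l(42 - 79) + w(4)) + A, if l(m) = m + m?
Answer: 2932381/6604 ≈ 444.03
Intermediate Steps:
l(m) = 2*m
A = 39829/6604 (A = 7 + 25596/(-26416) = 7 + 25596*(-1/26416) = 7 - 6399/6604 = 39829/6604 ≈ 6.0310)
w(c) = 2*c⁴ (w(c) = ((c*(2*c))*c)*c = ((2*c²)*c)*c = (2*c³)*c = 2*c⁴)
(l(42 - 79) + w(4)) + A = (2*(42 - 79) + 2*4⁴) + 39829/6604 = (2*(-37) + 2*256) + 39829/6604 = (-74 + 512) + 39829/6604 = 438 + 39829/6604 = 2932381/6604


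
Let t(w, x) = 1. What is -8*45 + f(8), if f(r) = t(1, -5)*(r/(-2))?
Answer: -364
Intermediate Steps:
f(r) = -r/2 (f(r) = 1*(r/(-2)) = 1*(r*(-1/2)) = 1*(-r/2) = -r/2)
-8*45 + f(8) = -8*45 - 1/2*8 = -360 - 4 = -364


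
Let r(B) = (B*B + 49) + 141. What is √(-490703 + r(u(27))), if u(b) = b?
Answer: 2*I*√122446 ≈ 699.85*I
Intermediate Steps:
r(B) = 190 + B² (r(B) = (B² + 49) + 141 = (49 + B²) + 141 = 190 + B²)
√(-490703 + r(u(27))) = √(-490703 + (190 + 27²)) = √(-490703 + (190 + 729)) = √(-490703 + 919) = √(-489784) = 2*I*√122446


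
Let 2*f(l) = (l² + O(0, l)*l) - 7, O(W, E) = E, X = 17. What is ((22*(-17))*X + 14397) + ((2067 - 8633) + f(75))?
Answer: 14189/2 ≈ 7094.5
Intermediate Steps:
f(l) = -7/2 + l² (f(l) = ((l² + l*l) - 7)/2 = ((l² + l²) - 7)/2 = (2*l² - 7)/2 = (-7 + 2*l²)/2 = -7/2 + l²)
((22*(-17))*X + 14397) + ((2067 - 8633) + f(75)) = ((22*(-17))*17 + 14397) + ((2067 - 8633) + (-7/2 + 75²)) = (-374*17 + 14397) + (-6566 + (-7/2 + 5625)) = (-6358 + 14397) + (-6566 + 11243/2) = 8039 - 1889/2 = 14189/2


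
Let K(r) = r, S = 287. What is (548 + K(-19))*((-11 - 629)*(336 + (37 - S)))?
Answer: -29116160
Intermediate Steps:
(548 + K(-19))*((-11 - 629)*(336 + (37 - S))) = (548 - 19)*((-11 - 629)*(336 + (37 - 1*287))) = 529*(-640*(336 + (37 - 287))) = 529*(-640*(336 - 250)) = 529*(-640*86) = 529*(-55040) = -29116160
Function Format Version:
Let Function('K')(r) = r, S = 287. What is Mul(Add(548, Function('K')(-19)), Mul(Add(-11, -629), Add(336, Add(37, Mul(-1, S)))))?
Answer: -29116160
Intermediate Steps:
Mul(Add(548, Function('K')(-19)), Mul(Add(-11, -629), Add(336, Add(37, Mul(-1, S))))) = Mul(Add(548, -19), Mul(Add(-11, -629), Add(336, Add(37, Mul(-1, 287))))) = Mul(529, Mul(-640, Add(336, Add(37, -287)))) = Mul(529, Mul(-640, Add(336, -250))) = Mul(529, Mul(-640, 86)) = Mul(529, -55040) = -29116160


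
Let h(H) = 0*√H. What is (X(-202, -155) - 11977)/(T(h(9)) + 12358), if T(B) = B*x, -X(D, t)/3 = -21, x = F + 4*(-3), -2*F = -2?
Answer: -161/167 ≈ -0.96407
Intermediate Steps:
F = 1 (F = -½*(-2) = 1)
x = -11 (x = 1 + 4*(-3) = 1 - 12 = -11)
X(D, t) = 63 (X(D, t) = -3*(-21) = 63)
h(H) = 0
T(B) = -11*B (T(B) = B*(-11) = -11*B)
(X(-202, -155) - 11977)/(T(h(9)) + 12358) = (63 - 11977)/(-11*0 + 12358) = -11914/(0 + 12358) = -11914/12358 = -11914*1/12358 = -161/167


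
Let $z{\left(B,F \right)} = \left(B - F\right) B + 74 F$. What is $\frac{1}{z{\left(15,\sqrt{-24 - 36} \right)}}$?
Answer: $\frac{15}{17299} - \frac{118 i \sqrt{15}}{259485} \approx 0.0008671 - 0.0017612 i$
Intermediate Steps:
$z{\left(B,F \right)} = 74 F + B \left(B - F\right)$ ($z{\left(B,F \right)} = B \left(B - F\right) + 74 F = 74 F + B \left(B - F\right)$)
$\frac{1}{z{\left(15,\sqrt{-24 - 36} \right)}} = \frac{1}{15^{2} + 74 \sqrt{-24 - 36} - 15 \sqrt{-24 - 36}} = \frac{1}{225 + 74 \sqrt{-60} - 15 \sqrt{-60}} = \frac{1}{225 + 74 \cdot 2 i \sqrt{15} - 15 \cdot 2 i \sqrt{15}} = \frac{1}{225 + 148 i \sqrt{15} - 30 i \sqrt{15}} = \frac{1}{225 + 118 i \sqrt{15}}$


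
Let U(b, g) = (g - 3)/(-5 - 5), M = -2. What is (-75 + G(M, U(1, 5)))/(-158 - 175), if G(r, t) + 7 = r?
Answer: 28/111 ≈ 0.25225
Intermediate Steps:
U(b, g) = 3/10 - g/10 (U(b, g) = (-3 + g)/(-10) = (-3 + g)*(-1/10) = 3/10 - g/10)
G(r, t) = -7 + r
(-75 + G(M, U(1, 5)))/(-158 - 175) = (-75 + (-7 - 2))/(-158 - 175) = (-75 - 9)/(-333) = -84*(-1/333) = 28/111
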